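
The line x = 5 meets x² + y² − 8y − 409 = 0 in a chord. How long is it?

Centre (0, 4), r² = 425. Perpendicular distance d from centre to line = |−5| / √1 = 5.
Chord = 2√(r² − d²) = 2·√(400) = 40.

40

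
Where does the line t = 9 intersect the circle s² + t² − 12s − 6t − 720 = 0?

(−21, 9) and (33, 9)

Express t = 9 and substitute into the circle:
s² − 12s − 693 = 0
s = 33 or s = −21, giving (33, 9) and (−21, 9).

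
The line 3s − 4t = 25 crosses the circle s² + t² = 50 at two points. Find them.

(−1, −7) and (7, −1)

From the line, t = (−25 + 3s)/4. Substituting:
25s² − 150s − 175 = 0  ⟹  s² − 6s − 7 = 0
s = 7 or s = −1, giving (7, −1) and (−1, −7).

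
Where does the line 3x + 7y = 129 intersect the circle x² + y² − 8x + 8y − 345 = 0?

From the line, y = (129 − 3x)/7. Substituting:
58x² − 1334x + 6960 = 0  ⟹  x² − 23x + 120 = 0
x = 15 or x = 8, giving (15, 12) and (8, 15).

(8, 15) and (15, 12)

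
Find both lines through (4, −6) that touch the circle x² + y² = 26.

Write the tangent as mx − y + (−6 − m·(4)) = 0 and set its distance from the centre to √26:
(−4m − (6))² = 26(m² + 1)
5m² − 24m − 5 = 0, so m = −1/5 or m = 5.
With m = −1/5: x + 5y = −26. With m = 5: 5x − y = 26.

x + 5y = −26 and 5x − y = 26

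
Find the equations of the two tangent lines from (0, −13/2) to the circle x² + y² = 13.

Write the tangent as mx − y + (−13/2 − m·(0)) = 0 and set its distance from the centre to √13:
(0m − (13/2))² = 13(m² + 1)
4m² − 9 = 0, so m = 3/2 or m = −3/2.
Through (0, −13/2) these give 3x − 2y = 13 and 3x + 2y = −13.

3x − 2y = 13 and 3x + 2y = −13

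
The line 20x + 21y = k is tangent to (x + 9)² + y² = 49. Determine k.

For a tangent, require d(centre, line) = r = 7.
|20·(−9) + 21·0 − k| / √841 = 7
|k − (−180)| = 7·29, so k = 23 or k = −383.

k = −383 or k = 23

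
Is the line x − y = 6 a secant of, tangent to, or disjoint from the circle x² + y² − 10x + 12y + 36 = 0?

Centre (5, −6), r² = 25. Distance² from centre to line = (5)²/2 = 25/2.
Since d² < r², the line cuts the circle twice.

secant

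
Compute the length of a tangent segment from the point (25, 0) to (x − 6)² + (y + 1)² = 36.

The centre is (6, −1) and r = 6. The square of the distance from P to the centre is 361 + 1 = 362.
By the tangent–radius right angle, tangent length = √(|PO|² − r²) = √326.

√326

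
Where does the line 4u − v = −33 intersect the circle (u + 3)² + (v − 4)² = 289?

From the line, v = 4u + 33. Substituting:
17u² + 238u + 561 = 0  ⟹  u² + 14u + 33 = 0
u = −3 or u = −11, giving (−3, 21) and (−11, −11).

(−11, −11) and (−3, 21)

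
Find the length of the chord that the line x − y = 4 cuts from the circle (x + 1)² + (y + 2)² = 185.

19√2

The distance from (−1, −2) to the line is 3/√2, and r² = 185.
Half the chord is √(r² − d²) = √(361/2), so the full chord is 19√2.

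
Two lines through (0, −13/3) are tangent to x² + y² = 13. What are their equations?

A line y − (−13/3) = m(x − (0)) is tangent when its distance from (0, 0) is √13:
[m·(0) − (13/3)]² = 13(m² + 1)
9m² − 4 = 0, so m = 2/3 or m = −2/3.
Through (0, −13/3) these give 2x − 3y = 13 and 2x + 3y = −13.

2x − 3y = 13 and 2x + 3y = −13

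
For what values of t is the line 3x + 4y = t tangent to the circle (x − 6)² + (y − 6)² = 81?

t = −3 or t = 87

Tangency holds when the distance from the centre (6, 6) to the line equals the radius 9:
|3·6 + 4·6 − t| / √25 = 9
|t − (42)| = 9·5, so t = 87 or t = −3.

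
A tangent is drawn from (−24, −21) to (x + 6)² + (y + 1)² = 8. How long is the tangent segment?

The centre is (−6, −1) and r = 2√2. The square of the distance from P to the centre is 324 + 400 = 724.
By the tangent–radius right angle, tangent length = √(|PO|² − r²) = √716 = 2√179.

2√179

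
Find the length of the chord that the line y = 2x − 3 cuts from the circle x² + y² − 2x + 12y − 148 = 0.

12√5

Express y = 2x − 3 and substitute into the circle:
5x² + 10x − 175 = 0  ⟹  x² + 2x − 35 = 0
x = 5 or x = −7, giving (5, 7) and (−7, −17).
|(5, 7) − (−7, −17)| = √((12)² + (24)²) = 12√5.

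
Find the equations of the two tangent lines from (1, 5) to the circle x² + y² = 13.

Write the tangent as mx − y + (5 − m·(1)) = 0 and set its distance from the centre to √13:
(−1m − (−5))² = 13(m² + 1)
6m² + 5m − 6 = 0, so m = −3/2 or m = 2/3.
With m = −3/2: 3x + 2y = 13. With m = 2/3: 2x − 3y = −13.

3x + 2y = 13 and 2x − 3y = −13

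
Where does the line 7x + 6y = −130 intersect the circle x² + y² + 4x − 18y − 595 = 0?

(−28, 11) and (−4, −17)

From the line, y = (−130 − 7x)/6. Substituting:
85x² + 2720x + 9520 = 0  ⟹  x² + 32x + 112 = 0
x = −4 or x = −28, giving (−4, −17) and (−28, 11).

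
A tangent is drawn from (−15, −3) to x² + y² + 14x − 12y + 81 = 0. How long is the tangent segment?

√141

The centre is (−7, 6) and r = 2. The square of the distance from P to the centre is 64 + 81 = 145.
Power of the point: PT² = |PO|² − r² = 141, so PT = √141.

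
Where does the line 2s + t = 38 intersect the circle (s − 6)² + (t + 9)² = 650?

(11, 16) and (29, −20)

Substitute t = −2s + 38:
5s² − 200s + 1595 = 0  ⟹  s² − 40s + 319 = 0
s = 29 or s = 11, giving (29, −20) and (11, 16).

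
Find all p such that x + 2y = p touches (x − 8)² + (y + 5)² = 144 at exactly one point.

The line touches the circle iff its distance from (8, −5) is 12:
|1·8 + 2·(−5) − p| / √5 = 12
|p − (−2)| = 12√5.

p = −2 ± 12√5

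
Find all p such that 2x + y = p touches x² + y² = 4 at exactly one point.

p = ±2√5

For a tangent, require d(centre, line) = r = 2.
|2·0 + 1·0 − p| / √5 = 2
|p| = 2√5.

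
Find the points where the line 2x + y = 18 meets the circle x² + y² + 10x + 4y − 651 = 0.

Express y = −2x + 18 and substitute into the circle:
5x² − 70x − 255 = 0  ⟹  x² − 14x − 51 = 0
x = 17 or x = −3, giving (17, −16) and (−3, 24).

(−3, 24) and (17, −16)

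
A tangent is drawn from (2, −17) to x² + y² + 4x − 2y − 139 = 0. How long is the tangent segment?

With centre O = (−2, 1), |OP|² = 340 and r² = 144.
Power of the point: PT² = |PO|² − r² = 196, so PT = 14.

14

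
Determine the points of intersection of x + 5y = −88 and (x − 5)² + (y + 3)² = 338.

From the line, y = (−88 − x)/5. Substituting:
26x² − 104x − 2496 = 0  ⟹  x² − 4x − 96 = 0
x = 12 or x = −8, giving (12, −20) and (−8, −16).

(−8, −16) and (12, −20)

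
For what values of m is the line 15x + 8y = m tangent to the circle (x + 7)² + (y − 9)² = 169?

For a tangent, require d(centre, line) = r = 13.
|15·(−7) + 8·9 − m| / √289 = 13
|m − (−33)| = 13·17, so m = 188 or m = −254.

m = −254 or m = 188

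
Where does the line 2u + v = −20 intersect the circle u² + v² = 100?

(−10, 0) and (−6, −8)

Express v = −2u − 20 and substitute into the circle:
5u² + 80u + 300 = 0  ⟹  u² + 16u + 60 = 0
u = −6 or u = −10, giving (−6, −8) and (−10, 0).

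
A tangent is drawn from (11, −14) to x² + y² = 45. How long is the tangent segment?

With centre O = (0, 0), |OP|² = 317 and r² = 45.
By the tangent–radius right angle, tangent length = √(|PO|² − r²) = √272 = 4√17.

4√17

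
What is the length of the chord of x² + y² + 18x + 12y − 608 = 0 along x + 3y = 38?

Centre (−9, −6), r² = 725. Perpendicular distance d from centre to line = |−65| / √10 = 65/√10.
Chord = 2√(r² − d²) = 2·√(605/2) = 11√10.

11√10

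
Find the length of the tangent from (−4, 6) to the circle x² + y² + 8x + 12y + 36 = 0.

8√2

The centre is (−4, −6) and r = 4. The square of the distance from P to the centre is 0 + 144 = 144.
The tangent meets the radius at right angles, so tangent² = |PO|² − r² = 144 − 16 = 128.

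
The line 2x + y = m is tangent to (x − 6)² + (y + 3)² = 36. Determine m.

For a tangent, require d(centre, line) = r = 6.
|2·6 + 1·(−3) − m| / √5 = 6
|m − (9)| = 6√5.

m = 9 ± 6√5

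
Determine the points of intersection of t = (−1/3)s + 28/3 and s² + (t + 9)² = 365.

(−2, 10) and (13, 5)

Substitute t = (28 − s)/3:
10s² − 110s − 260 = 0  ⟹  s² − 11s − 26 = 0
s = 13 or s = −2, giving (13, 5) and (−2, 10).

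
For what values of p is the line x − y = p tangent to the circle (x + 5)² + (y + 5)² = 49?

Tangency holds when the distance from the centre (−5, −5) to the line equals the radius 7:
|1·(−5) − 1·(−5) − p| / √2 = 7
|p| = 7√2.

p = ±7√2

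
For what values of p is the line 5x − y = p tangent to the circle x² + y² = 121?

p = ±11√26

Tangency holds when the distance from the centre (0, 0) to the line equals the radius 11:
|5·0 − 1·0 − p| / √26 = 11
|p| = 11√26.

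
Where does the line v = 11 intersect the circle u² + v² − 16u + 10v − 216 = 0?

(1, 11) and (15, 11)

From the line, v = 11. Substituting:
u² − 16u + 15 = 0
u = 15 or u = 1, giving (15, 11) and (1, 11).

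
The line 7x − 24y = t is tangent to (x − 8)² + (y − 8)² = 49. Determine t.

The line touches the circle iff its distance from (8, 8) is 7:
|7·8 − 24·8 − t| / √625 = 7
|t − (−136)| = 7·25, so t = 39 or t = −311.

t = −311 or t = 39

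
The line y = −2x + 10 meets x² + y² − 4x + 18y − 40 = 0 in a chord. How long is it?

8√5

Centre (2, −9), r² = 125. Perpendicular distance d from centre to line = |−15| / √5 = 15/√5.
Half the chord is √(r² − d²) = √(80), so the full chord is 8√5.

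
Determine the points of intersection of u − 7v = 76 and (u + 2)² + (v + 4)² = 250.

(−15, −13) and (13, −9)

Substitute v = (−76 + u)/7:
50u² + 100u − 9750 = 0  ⟹  u² + 2u − 195 = 0
u = 13 or u = −15, giving (13, −9) and (−15, −13).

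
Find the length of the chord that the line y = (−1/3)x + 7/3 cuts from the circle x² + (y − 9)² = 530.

14√10

The distance from (0, 9) to the line is 20/√10, and r² = 530.
Chord = 2√(r² − d²) = 2·√(490) = 14√10.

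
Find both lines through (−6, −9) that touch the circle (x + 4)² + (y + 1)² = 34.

Write the tangent as mx − y + (−9 − m·(−6)) = 0 and set its distance from the centre to √34:
(2m − (8))² = 34(m² + 1)
15m² + 16m − 15 = 0, so m = 3/5 or m = −5/3.
Through (−6, −9) these give 3x − 5y = 27 and 5x + 3y = −57.

3x − 5y = 27 and 5x + 3y = −57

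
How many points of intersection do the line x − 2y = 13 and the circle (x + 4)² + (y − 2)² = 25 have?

0

Centre (−4, 2), r² = 25. Distance² from centre to line = (−21)²/5 = 441/5.
Since d² > r², the line lies outside the circle.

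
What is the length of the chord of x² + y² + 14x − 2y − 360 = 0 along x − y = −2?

Centre (−7, 1), r² = 410. Perpendicular distance d from centre to line = |−6| / √2 = 6/√2.
Chord = 2√(r² − d²) = 2·√(392) = 28√2.

28√2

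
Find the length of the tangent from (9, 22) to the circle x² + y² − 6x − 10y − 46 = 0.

With centre O = (3, 5), |OP|² = 325 and r² = 80.
By the tangent–radius right angle, tangent length = √(|PO|² − r²) = √245 = 7√5.

7√5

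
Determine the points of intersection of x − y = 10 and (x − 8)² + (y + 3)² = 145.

(−1, −11) and (16, 6)

From the line, y = x − 10. Substituting:
2x² − 30x − 32 = 0  ⟹  x² − 15x − 16 = 0
x = 16 or x = −1, giving (16, 6) and (−1, −11).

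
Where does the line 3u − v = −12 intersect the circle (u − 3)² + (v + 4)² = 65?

Express v = 3u + 12 and substitute into the circle:
10u² + 90u + 200 = 0  ⟹  u² + 9u + 20 = 0
u = −4 or u = −5, giving (−4, 0) and (−5, −3).

(−5, −3) and (−4, 0)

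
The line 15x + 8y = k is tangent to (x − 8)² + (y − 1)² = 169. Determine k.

k = −93 or k = 349

Tangency holds when the distance from the centre (8, 1) to the line equals the radius 13:
|15·8 + 8·1 − k| / √289 = 13
|k − (128)| = 13·17, so k = 349 or k = −93.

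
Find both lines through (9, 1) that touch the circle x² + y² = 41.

Write the tangent as mx − y + (1 − m·(9)) = 0 and set its distance from the centre to √41:
[m·(−9) − (−1)]² = 41(m² + 1)
20m² − 9m − 20 = 0, so m = 5/4 or m = −4/5.
Through (9, 1) these give 5x − 4y = 41 and 4x + 5y = 41.

5x − 4y = 41 and 4x + 5y = 41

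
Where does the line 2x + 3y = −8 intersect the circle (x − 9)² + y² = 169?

(−4, 0) and (14, −12)

Express y = (−8 − 2x)/3 and substitute into the circle:
13x² − 130x − 728 = 0  ⟹  x² − 10x − 56 = 0
x = 14 or x = −4, giving (14, −12) and (−4, 0).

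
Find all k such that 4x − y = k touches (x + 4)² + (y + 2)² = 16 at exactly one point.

The line touches the circle iff its distance from (−4, −2) is 4:
|4·(−4) − 1·(−2) − k| / √17 = 4
|k − (−14)| = 4√17.

k = −14 ± 4√17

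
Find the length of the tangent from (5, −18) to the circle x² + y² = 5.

2√86

With centre O = (0, 0), |OP|² = 349 and r² = 5.
Power of the point: PT² = |PO|² − r² = 344, so PT = 2√86.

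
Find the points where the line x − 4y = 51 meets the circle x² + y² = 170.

(−1, −13) and (7, −11)

Express y = (−51 + x)/4 and substitute into the circle:
17x² − 102x − 119 = 0  ⟹  x² − 6x − 7 = 0
x = 7 or x = −1, giving (7, −11) and (−1, −13).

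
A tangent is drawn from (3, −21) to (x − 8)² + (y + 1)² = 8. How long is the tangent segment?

The centre is (8, −1) and r = 2√2. The square of the distance from P to the centre is 25 + 400 = 425.
The tangent meets the radius at right angles, so tangent² = |PO|² − r² = 425 − 8 = 417.

√417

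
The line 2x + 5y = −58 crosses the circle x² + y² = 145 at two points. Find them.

Express y = (−58 − 2x)/5 and substitute into the circle:
29x² + 232x − 261 = 0  ⟹  x² + 8x − 9 = 0
x = 1 or x = −9, giving (1, −12) and (−9, −8).

(−9, −8) and (1, −12)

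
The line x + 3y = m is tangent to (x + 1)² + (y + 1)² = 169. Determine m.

The line touches the circle iff its distance from (−1, −1) is 13:
|1·(−1) + 3·(−1) − m| / √10 = 13
|m − (−4)| = 13√10.

m = −4 ± 13√10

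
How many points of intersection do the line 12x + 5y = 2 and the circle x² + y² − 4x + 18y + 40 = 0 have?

2

Substituting the line into the circle gives 169x² − 1228x + 1184 = 0.
Δ = 1507984 − 800384 = 707600.
Two real roots: the line is a secant.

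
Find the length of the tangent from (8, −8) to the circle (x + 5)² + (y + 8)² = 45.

Centre (−5, −8), r² = 45. |PO|² = (13)² + (0)² = 169.
The tangent meets the radius at right angles, so tangent² = |PO|² − r² = 169 − 45 = 124.

2√31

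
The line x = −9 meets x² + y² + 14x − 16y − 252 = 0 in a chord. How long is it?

38

Centre (−7, 8), r² = 365. Perpendicular distance d from centre to line = |2| / √1 = 2.
Half the chord is √(r² − d²) = √(361), so the full chord is 38.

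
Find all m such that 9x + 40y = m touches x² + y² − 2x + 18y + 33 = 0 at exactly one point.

Tangency holds when the distance from the centre (1, −9) to the line equals the radius 7:
|9·1 + 40·(−9) − m| / √1681 = 7
|m − (−351)| = 7·41, so m = −64 or m = −638.

m = −638 or m = −64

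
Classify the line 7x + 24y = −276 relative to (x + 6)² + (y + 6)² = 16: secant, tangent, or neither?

secant

Substituting the line into the circle gives 625x² + 8760x + 28944 = 0.
Δ = 76737600 − 72360000 = 4377600.
Two real roots: the line is a secant.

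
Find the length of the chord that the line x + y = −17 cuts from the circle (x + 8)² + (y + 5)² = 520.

32√2

Express y = −x − 17 and substitute into the circle:
2x² + 40x − 312 = 0  ⟹  x² + 20x − 156 = 0
x = 6 or x = −26, giving (6, −23) and (−26, 9).
Chord length = distance between (6, −23) and (−26, 9) = √2048 = 32√2.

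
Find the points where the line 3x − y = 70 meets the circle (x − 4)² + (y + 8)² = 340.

(16, −22) and (22, −4)

Substitute y = 3x − 70:
10x² − 380x + 3520 = 0  ⟹  x² − 38x + 352 = 0
x = 22 or x = 16, giving (22, −4) and (16, −22).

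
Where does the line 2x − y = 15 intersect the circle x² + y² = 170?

(1, −13) and (11, 7)

Substitute y = 2x − 15:
5x² − 60x + 55 = 0  ⟹  x² − 12x + 11 = 0
x = 11 or x = 1, giving (11, 7) and (1, −13).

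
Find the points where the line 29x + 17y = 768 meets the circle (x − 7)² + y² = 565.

Substitute y = (768 − 29x)/17:
1130x² − 48590x + 440700 = 0  ⟹  x² − 43x + 390 = 0
x = 30 or x = 13, giving (30, −6) and (13, 23).

(13, 23) and (30, −6)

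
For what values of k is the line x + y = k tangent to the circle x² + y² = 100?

For a tangent, require d(centre, line) = r = 10.
|1·0 + 1·0 − k| / √2 = 10
|k| = 10√2.

k = ±10√2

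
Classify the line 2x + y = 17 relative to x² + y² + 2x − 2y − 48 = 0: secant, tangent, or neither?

neither

Substituting the line into the circle gives 5x² − 62x + 207 = 0.
Discriminant = (−62)² − 4·5·(207) = −296 < 0.
No real roots: the line does not meet the circle.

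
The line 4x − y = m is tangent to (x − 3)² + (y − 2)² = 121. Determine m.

m = 10 ± 11√17

For a tangent, require d(centre, line) = r = 11.
|4·3 − 1·2 − m| / √17 = 11
|m − (10)| = 11√17.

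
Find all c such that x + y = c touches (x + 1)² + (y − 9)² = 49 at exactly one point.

c = 8 ± 7√2

The line touches the circle iff its distance from (−1, 9) is 7:
|1·(−1) + 1·9 − c| / √2 = 7
|c − (8)| = 7√2.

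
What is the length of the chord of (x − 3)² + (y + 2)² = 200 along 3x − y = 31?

The distance from (3, −2) to the line is 20/√10, and r² = 200.
Chord = 2√(r² − d²) = 2·√(160) = 8√10.

8√10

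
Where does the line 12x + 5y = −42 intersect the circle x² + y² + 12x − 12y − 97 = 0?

(−11, 18) and (−1, −6)

From the line, y = (−42 − 12x)/5. Substituting:
169x² + 2028x + 1859 = 0  ⟹  x² + 12x + 11 = 0
x = −1 or x = −11, giving (−1, −6) and (−11, 18).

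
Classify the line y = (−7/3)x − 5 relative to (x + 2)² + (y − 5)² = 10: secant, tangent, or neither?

secant

d² = (7·(−2) + 3·5 − (−15))²/58 = 128/29; r² = 10.
Since d² < r², the line cuts the circle twice.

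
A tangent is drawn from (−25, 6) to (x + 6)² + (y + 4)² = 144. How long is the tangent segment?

The centre is (−6, −4) and r = 12. The square of the distance from P to the centre is 361 + 100 = 461.
By the tangent–radius right angle, tangent length = √(|PO|² − r²) = √317.

√317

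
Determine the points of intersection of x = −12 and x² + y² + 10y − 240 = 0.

The line gives x = −12. Substituting into the circle:
y² + 10y − 96 = 0
y = 6 or y = −16, giving (−12, 6) and (−12, −16).

(−12, −16) and (−12, 6)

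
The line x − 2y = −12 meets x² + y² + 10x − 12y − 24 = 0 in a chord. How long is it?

Substitute y = (12 + x)/2:
5x² + 40x − 240 = 0  ⟹  x² + 8x − 48 = 0
x = 4 or x = −12, giving (4, 8) and (−12, 0).
|(4, 8) − (−12, 0)| = √((16)² + (8)²) = 8√5.

8√5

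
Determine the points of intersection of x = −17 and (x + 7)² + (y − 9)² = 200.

The line gives x = −17. Substituting into the circle:
y² − 18y − 19 = 0
y = 19 or y = −1, giving (−17, 19) and (−17, −1).

(−17, −1) and (−17, 19)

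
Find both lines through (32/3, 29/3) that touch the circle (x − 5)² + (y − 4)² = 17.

Write the tangent as mx − y + (29/3 − m·(32/3)) = 0 and set its distance from the centre to √17:
(−17/3m − (−17/3))² = 17(m² + 1)
4m² − 17m + 4 = 0, so m = 1/4 or m = 4.
With m = 1/4: x − 4y = −28. With m = 4: 4x − y = 33.

x − 4y = −28 and 4x − y = 33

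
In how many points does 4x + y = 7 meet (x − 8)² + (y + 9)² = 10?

0

Substituting the line into the circle gives 17x² − 144x + 310 = 0.
Discriminant = (−144)² − 4·17·(310) = −344 < 0.
No real roots: the line does not meet the circle.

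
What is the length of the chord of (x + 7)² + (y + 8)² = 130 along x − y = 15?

8√2

Centre (−7, −8), r² = 130. Perpendicular distance d from centre to line = |−14| / √2 = 14/√2.
Chord = 2√(r² − d²) = 2·√(32) = 8√2.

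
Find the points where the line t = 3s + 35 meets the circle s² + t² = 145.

Express t = 3s + 35 and substitute into the circle:
10s² + 210s + 1080 = 0  ⟹  s² + 21s + 108 = 0
s = −9 or s = −12, giving (−9, 8) and (−12, −1).

(−12, −1) and (−9, 8)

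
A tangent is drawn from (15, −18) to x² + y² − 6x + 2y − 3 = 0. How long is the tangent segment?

2√105

Centre (3, −1), r² = 13. |PO|² = (12)² + (−17)² = 433.
By the tangent–radius right angle, tangent length = √(|PO|² − r²) = √420 = 2√105.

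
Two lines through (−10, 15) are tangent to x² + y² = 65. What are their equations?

Let a tangent through (−10, 15) have slope m. Its distance from (0, 0) must equal √65:
[m·(10) − (−15)]² = 65(m² + 1)
7m² + 60m + 32 = 0, so m = −8 or m = −4/7.
Through (−10, 15) these give 8x + y = −65 and 4x + 7y = 65.

8x + y = −65 and 4x + 7y = 65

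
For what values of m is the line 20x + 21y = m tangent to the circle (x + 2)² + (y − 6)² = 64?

m = −146 or m = 318

For a tangent, require d(centre, line) = r = 8.
|20·(−2) + 21·6 − m| / √841 = 8
|m − (86)| = 8·29, so m = 318 or m = −146.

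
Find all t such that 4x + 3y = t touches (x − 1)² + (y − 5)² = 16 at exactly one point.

For a tangent, require d(centre, line) = r = 4.
|4·1 + 3·5 − t| / √25 = 4
|t − (19)| = 4·5, so t = 39 or t = −1.

t = −1 or t = 39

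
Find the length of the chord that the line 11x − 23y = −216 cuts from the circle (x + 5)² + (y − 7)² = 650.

10√26

Express y = (216 + 11x)/23 and substitute into the circle:
650x² + 6500x − 327600 = 0  ⟹  x² + 10x − 504 = 0
x = 18 or x = −28, giving (18, 18) and (−28, −4).
Chord length = distance between (18, 18) and (−28, −4) = √2600 = 10√26.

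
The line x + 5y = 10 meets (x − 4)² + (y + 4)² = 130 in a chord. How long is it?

4√26

Express y = (10 − x)/5 and substitute into the circle:
26x² − 260x − 1950 = 0  ⟹  x² − 10x − 75 = 0
x = 15 or x = −5, giving (15, −1) and (−5, 3).
Chord length = distance between (15, −1) and (−5, 3) = √416 = 4√26.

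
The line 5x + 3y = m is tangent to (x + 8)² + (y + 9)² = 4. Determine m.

m = −67 ± 2√34

For a tangent, require d(centre, line) = r = 2.
|5·(−8) + 3·(−9) − m| / √34 = 2
|m − (−67)| = 2√34.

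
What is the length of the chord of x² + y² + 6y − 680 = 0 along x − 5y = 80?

9√26

The distance from (0, −3) to the line is 65/√26, and r² = 689.
Chord = 2√(r² − d²) = 2·√(1053/2) = 9√26.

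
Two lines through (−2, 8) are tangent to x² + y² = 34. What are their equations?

A line y − (8) = m(x − (−2)) is tangent when its distance from (0, 0) is √34:
(2m − (−8))² = 34(m² + 1)
15m² − 16m − 15 = 0, so m = −3/5 or m = 5/3.
With m = −3/5: 3x + 5y = 34. With m = 5/3: 5x − 3y = −34.

3x + 5y = 34 and 5x − 3y = −34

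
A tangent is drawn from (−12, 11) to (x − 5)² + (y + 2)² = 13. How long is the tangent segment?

With centre O = (5, −2), |OP|² = 458 and r² = 13.
By the tangent–radius right angle, tangent length = √(|PO|² − r²) = √445.

√445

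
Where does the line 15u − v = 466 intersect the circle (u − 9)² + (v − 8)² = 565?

(31, −1) and (32, 14)

Express v = 15u − 466 and substitute into the circle:
226u² − 14238u + 224192 = 0  ⟹  u² − 63u + 992 = 0
u = 32 or u = 31, giving (32, 14) and (31, −1).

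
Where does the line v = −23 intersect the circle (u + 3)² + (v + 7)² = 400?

Substitute v = −23:
u² + 6u − 135 = 0
u = 9 or u = −15, giving (9, −23) and (−15, −23).

(−15, −23) and (9, −23)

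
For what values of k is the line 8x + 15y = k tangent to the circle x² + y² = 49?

Tangency holds when the distance from the centre (0, 0) to the line equals the radius 7:
|8·0 + 15·0 − k| / √289 = 7
|k| = 7·17, so k = 119 or k = −119.

k = −119 or k = 119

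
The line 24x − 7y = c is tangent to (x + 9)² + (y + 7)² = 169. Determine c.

For a tangent, require d(centre, line) = r = 13.
|24·(−9) − 7·(−7) − c| / √625 = 13
|c − (−167)| = 13·25, so c = 158 or c = −492.

c = −492 or c = 158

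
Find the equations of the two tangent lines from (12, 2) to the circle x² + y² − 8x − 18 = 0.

Write the tangent as mx − y + (2 − m·(12)) = 0 and set its distance from the centre to √34:
[m·(−8) − (−2)]² = 34(m² + 1)
15m² − 16m − 15 = 0, so m = 5/3 or m = −3/5.
With m = 5/3: 5x − 3y = 54. With m = −3/5: 3x + 5y = 46.

5x − 3y = 54 and 3x + 5y = 46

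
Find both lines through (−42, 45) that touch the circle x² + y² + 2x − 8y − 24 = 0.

5x + 4y = −30 and 4x + 5y = 57

Let a tangent through (−42, 45) have slope m. Its distance from (−1, 4) must equal √41:
(41m − (−41))² = 41(m² + 1)
20m² + 41m + 20 = 0, so m = −5/4 or m = −4/5.
Through (−42, 45) these give 5x + 4y = −30 and 4x + 5y = 57.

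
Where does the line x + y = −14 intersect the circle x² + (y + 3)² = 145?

(−12, −2) and (1, −15)

From the line, y = −x − 14. Substituting:
2x² + 22x − 24 = 0  ⟹  x² + 11x − 12 = 0
x = 1 or x = −12, giving (1, −15) and (−12, −2).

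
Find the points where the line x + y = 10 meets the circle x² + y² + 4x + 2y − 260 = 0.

Express y = −x + 10 and substitute into the circle:
2x² − 18x − 140 = 0  ⟹  x² − 9x − 70 = 0
x = 14 or x = −5, giving (14, −4) and (−5, 15).

(−5, 15) and (14, −4)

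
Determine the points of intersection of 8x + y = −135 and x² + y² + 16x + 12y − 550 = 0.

Substitute y = −8x − 135:
65x² + 2080x + 16055 = 0  ⟹  x² + 32x + 247 = 0
x = −13 or x = −19, giving (−13, −31) and (−19, 17).

(−19, 17) and (−13, −31)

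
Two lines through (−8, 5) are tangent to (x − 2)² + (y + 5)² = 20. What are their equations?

2x + y = −11 and x + 2y = 2

A line y − (5) = m(x − (−8)) is tangent when its distance from (2, −5) is 2√5:
(10m − (−10))² = 20(m² + 1)
2m² + 5m + 2 = 0, so m = −2 or m = −1/2.
Through (−8, 5) these give 2x + y = −11 and x + 2y = 2.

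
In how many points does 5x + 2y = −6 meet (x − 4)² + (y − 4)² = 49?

2

d² = (5·4 + 2·4 − (−6))²/29 = 1156/29; r² = 49.
Since d² < r², the line cuts the circle twice.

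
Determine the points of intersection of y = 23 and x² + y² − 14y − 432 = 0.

Substitute y = 23:
x² − 225 = 0
x = 15 or x = −15, giving (15, 23) and (−15, 23).

(−15, 23) and (15, 23)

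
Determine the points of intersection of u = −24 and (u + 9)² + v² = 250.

The line gives u = −24. Substituting into the circle:
v² − 25 = 0
v = 5 or v = −5, giving (−24, 5) and (−24, −5).

(−24, −5) and (−24, 5)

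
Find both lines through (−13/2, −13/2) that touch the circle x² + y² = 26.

Let a tangent through (−13/2, −13/2) have slope m. Its distance from (0, 0) must equal √26:
(13/2m − (13/2))² = 26(m² + 1)
5m² − 26m + 5 = 0, so m = 1/5 or m = 5.
With m = 1/5: x − 5y = 26. With m = 5: 5x − y = −26.

x − 5y = 26 and 5x − y = −26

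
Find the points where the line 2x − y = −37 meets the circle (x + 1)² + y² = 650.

(−24, −11) and (−6, 25)

Express y = 2x + 37 and substitute into the circle:
5x² + 150x + 720 = 0  ⟹  x² + 30x + 144 = 0
x = −6 or x = −24, giving (−6, 25) and (−24, −11).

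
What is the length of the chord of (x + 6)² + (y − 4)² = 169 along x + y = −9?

17√2

The distance from (−6, 4) to the line is 7/√2, and r² = 169.
Chord = 2√(r² − d²) = 2·√(289/2) = 17√2.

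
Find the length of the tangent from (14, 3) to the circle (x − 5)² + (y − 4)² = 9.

√73

With centre O = (5, 4), |OP|² = 82 and r² = 9.
By the tangent–radius right angle, tangent length = √(|PO|² − r²) = √73.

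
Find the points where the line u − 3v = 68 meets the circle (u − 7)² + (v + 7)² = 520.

(−7, −25) and (29, −13)

Substitute v = (−68 + u)/3:
10u² − 220u − 2030 = 0  ⟹  u² − 22u − 203 = 0
u = 29 or u = −7, giving (29, −13) and (−7, −25).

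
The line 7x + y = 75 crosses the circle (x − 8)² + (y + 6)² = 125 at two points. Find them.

(10, 5) and (13, −16)

Express y = −7x + 75 and substitute into the circle:
50x² − 1150x + 6500 = 0  ⟹  x² − 23x + 130 = 0
x = 13 or x = 10, giving (13, −16) and (10, 5).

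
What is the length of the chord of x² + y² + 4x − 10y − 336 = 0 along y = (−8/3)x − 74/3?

Express y = (−74 − 8x)/3 and substitute into the circle:
73x² + 1460x + 4672 = 0  ⟹  x² + 20x + 64 = 0
x = −4 or x = −16, giving (−4, −14) and (−16, 18).
|(−4, −14) − (−16, 18)| = √((12)² + (−32)²) = 4√73.

4√73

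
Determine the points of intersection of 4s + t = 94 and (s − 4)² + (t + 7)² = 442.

From the line, t = −4s + 94. Substituting:
17s² − 816s + 9775 = 0  ⟹  s² − 48s + 575 = 0
s = 25 or s = 23, giving (25, −6) and (23, 2).

(23, 2) and (25, −6)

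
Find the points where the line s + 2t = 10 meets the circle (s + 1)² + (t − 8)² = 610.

(−24, 17) and (20, −5)

Express t = (10 − s)/2 and substitute into the circle:
5s² + 20s − 2400 = 0  ⟹  s² + 4s − 480 = 0
s = 20 or s = −24, giving (20, −5) and (−24, 17).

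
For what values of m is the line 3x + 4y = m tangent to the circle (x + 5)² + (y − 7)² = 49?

m = −22 or m = 48

For a tangent, require d(centre, line) = r = 7.
|3·(−5) + 4·7 − m| / √25 = 7
|m − (13)| = 7·5, so m = 48 or m = −22.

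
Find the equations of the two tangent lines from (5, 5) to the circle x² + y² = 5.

x − 2y = −5 and 2x − y = 5

Let a tangent through (5, 5) have slope m. Its distance from (0, 0) must equal √5:
[m·(−5) − (−5)]² = 5(m² + 1)
2m² − 5m + 2 = 0, so m = 1/2 or m = 2.
With m = 1/2: x − 2y = −5. With m = 2: 2x − y = 5.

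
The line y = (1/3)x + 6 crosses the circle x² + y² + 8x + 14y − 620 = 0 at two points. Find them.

(−30, −4) and (15, 11)

Substitute y = (18 + x)/3:
10x² + 150x − 4500 = 0  ⟹  x² + 15x − 450 = 0
x = 15 or x = −30, giving (15, 11) and (−30, −4).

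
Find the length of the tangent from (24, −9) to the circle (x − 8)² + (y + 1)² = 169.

√151

With centre O = (8, −1), |OP|² = 320 and r² = 169.
By the tangent–radius right angle, tangent length = √(|PO|² − r²) = √151.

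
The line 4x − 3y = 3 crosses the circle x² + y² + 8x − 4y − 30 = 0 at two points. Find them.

From the line, y = (−3 + 4x)/3. Substituting:
25x² − 225 = 0  ⟹  x² − 9 = 0
x = 3 or x = −3, giving (3, 3) and (−3, −5).

(−3, −5) and (3, 3)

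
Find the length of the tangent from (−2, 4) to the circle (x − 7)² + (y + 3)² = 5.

5√5

Centre (7, −3), r² = 5. |PO|² = (−9)² + (7)² = 130.
The tangent meets the radius at right angles, so tangent² = |PO|² − r² = 130 − 5 = 125.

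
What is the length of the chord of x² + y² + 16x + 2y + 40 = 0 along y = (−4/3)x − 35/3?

From the line, y = (−35 − 4x)/3. Substituting:
25x² + 400x + 1375 = 0  ⟹  x² + 16x + 55 = 0
x = −5 or x = −11, giving (−5, −5) and (−11, 3).
|(−5, −5) − (−11, 3)| = √((6)² + (−8)²) = 10.

10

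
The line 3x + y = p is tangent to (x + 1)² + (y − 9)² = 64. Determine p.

For a tangent, require d(centre, line) = r = 8.
|3·(−1) + 1·9 − p| / √10 = 8
|p − (6)| = 8√10.

p = 6 ± 8√10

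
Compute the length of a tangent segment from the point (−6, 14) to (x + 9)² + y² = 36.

Centre (−9, 0), r² = 36. |PO|² = (3)² + (14)² = 205.
Power of the point: PT² = |PO|² − r² = 169, so PT = 13.

13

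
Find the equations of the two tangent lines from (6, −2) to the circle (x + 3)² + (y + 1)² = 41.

Let a tangent through (6, −2) have slope m. Its distance from (−3, −1) must equal √41:
[m·(−9) − (1)]² = 41(m² + 1)
20m² + 9m − 20 = 0, so m = 4/5 or m = −5/4.
With m = 4/5: 4x − 5y = 34. With m = −5/4: 5x + 4y = 22.

4x − 5y = 34 and 5x + 4y = 22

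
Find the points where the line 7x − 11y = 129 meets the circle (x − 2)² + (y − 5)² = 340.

Substitute y = (−129 + 7x)/11:
170x² − 3060x − 6800 = 0  ⟹  x² − 18x − 40 = 0
x = 20 or x = −2, giving (20, 1) and (−2, −13).

(−2, −13) and (20, 1)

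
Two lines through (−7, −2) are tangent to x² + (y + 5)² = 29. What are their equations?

2x − 5y = −4 and 5x + 2y = −39

A line y − (−2) = m(x − (−7)) is tangent when its distance from (0, −5) is √29:
[m·(7) − (−3)]² = 29(m² + 1)
10m² + 21m − 10 = 0, so m = 2/5 or m = −5/2.
With m = 2/5: 2x − 5y = −4. With m = −5/2: 5x + 2y = −39.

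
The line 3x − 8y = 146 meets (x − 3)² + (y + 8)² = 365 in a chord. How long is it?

From the line, y = (−146 + 3x)/8. Substituting:
73x² − 876x − 16060 = 0  ⟹  x² − 12x − 220 = 0
x = 22 or x = −10, giving (22, −10) and (−10, −22).
|(22, −10) − (−10, −22)| = √((32)² + (12)²) = 4√73.

4√73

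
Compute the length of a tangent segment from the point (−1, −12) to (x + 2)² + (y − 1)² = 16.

√154

Centre (−2, 1), r² = 16. |PO|² = (1)² + (−13)² = 170.
By the tangent–radius right angle, tangent length = √(|PO|² − r²) = √154.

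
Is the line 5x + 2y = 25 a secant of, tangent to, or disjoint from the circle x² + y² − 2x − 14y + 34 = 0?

Substituting the line into the circle gives 29x² − 118x + 61 = 0.
Δ = 13924 − 7076 = 6848.
Two real roots: the line is a secant.

secant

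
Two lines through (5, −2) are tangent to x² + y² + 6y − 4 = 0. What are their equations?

Write the tangent as mx − y + (−2 − m·(5)) = 0 and set its distance from the centre to √13:
[m·(−5) − (−1)]² = 13(m² + 1)
6m² − 5m − 6 = 0, so m = −2/3 or m = 3/2.
Through (5, −2) these give 2x + 3y = 4 and 3x − 2y = 19.

2x + 3y = 4 and 3x − 2y = 19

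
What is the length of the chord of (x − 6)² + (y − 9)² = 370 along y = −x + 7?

26√2

From the line, y = −x + 7. Substituting:
2x² − 8x − 330 = 0  ⟹  x² − 4x − 165 = 0
x = 15 or x = −11, giving (15, −8) and (−11, 18).
Chord length = distance between (15, −8) and (−11, 18) = √1352 = 26√2.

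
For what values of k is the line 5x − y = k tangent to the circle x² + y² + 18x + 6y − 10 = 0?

k = −42 ± 10√26

The line touches the circle iff its distance from (−9, −3) is 10:
|5·(−9) − 1·(−3) − k| / √26 = 10
|k − (−42)| = 10√26.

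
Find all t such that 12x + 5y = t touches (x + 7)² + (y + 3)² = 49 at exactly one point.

t = −190 or t = −8

The line touches the circle iff its distance from (−7, −3) is 7:
|12·(−7) + 5·(−3) − t| / √169 = 7
|t − (−99)| = 7·13, so t = −8 or t = −190.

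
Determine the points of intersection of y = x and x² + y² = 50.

Substitute y = x:
2x² − 50 = 0  ⟹  x² − 25 = 0
x = 5 or x = −5, giving (5, 5) and (−5, −5).

(−5, −5) and (5, 5)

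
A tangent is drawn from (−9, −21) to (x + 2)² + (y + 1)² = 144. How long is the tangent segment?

√305

With centre O = (−2, −1), |OP|² = 449 and r² = 144.
The tangent meets the radius at right angles, so tangent² = |PO|² − r² = 449 − 144 = 305.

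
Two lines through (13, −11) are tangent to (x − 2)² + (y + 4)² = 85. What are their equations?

9x + 2y = 95 and 2x − 9y = 125

Let a tangent through (13, −11) have slope m. Its distance from (2, −4) must equal √85:
[m·(−11) − (7)]² = 85(m² + 1)
18m² + 77m − 18 = 0, so m = −9/2 or m = 2/9.
Through (13, −11) these give 9x + 2y = 95 and 2x − 9y = 125.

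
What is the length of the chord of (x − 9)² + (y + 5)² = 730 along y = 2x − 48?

22√5

Substitute y = 2x − 48:
5x² − 190x + 1200 = 0  ⟹  x² − 38x + 240 = 0
x = 30 or x = 8, giving (30, 12) and (8, −32).
|(30, 12) − (8, −32)| = √((22)² + (44)²) = 22√5.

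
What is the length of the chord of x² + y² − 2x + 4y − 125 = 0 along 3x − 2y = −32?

The distance from (1, −2) to the line is 39/√13, and r² = 130.
Chord = 2√(r² − d²) = 2·√(13) = 2√13.

2√13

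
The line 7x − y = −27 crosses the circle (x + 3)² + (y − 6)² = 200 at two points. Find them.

(−5, −8) and (−1, 20)

Express y = 7x + 27 and substitute into the circle:
50x² + 300x + 250 = 0  ⟹  x² + 6x + 5 = 0
x = −1 or x = −5, giving (−1, 20) and (−5, −8).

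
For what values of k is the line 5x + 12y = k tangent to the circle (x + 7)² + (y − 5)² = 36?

k = −53 or k = 103

Tangency holds when the distance from the centre (−7, 5) to the line equals the radius 6:
|5·(−7) + 12·5 − k| / √169 = 6
|k − (25)| = 6·13, so k = 103 or k = −53.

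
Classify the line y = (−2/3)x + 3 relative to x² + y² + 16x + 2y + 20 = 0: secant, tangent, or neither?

neither

Substituting the line into the circle gives 13x² + 96x + 315 = 0.
Discriminant = (96)² − 4·13·(315) = −7164 < 0.
No real roots: the line does not meet the circle.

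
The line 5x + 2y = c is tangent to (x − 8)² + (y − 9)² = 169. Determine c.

c = 58 ± 13√29

The line touches the circle iff its distance from (8, 9) is 13:
|5·8 + 2·9 − c| / √29 = 13
|c − (58)| = 13√29.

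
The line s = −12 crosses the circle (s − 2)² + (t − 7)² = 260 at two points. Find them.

(−12, −1) and (−12, 15)

The line gives s = −12. Substituting into the circle:
t² − 14t − 15 = 0
t = 15 or t = −1, giving (−12, 15) and (−12, −1).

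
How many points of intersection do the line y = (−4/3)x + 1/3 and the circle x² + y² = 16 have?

Substituting the line into the circle gives 25x² − 8x − 143 = 0.
Δ = 64 − (−14300) = 14364.
Two real roots: the line is a secant.

2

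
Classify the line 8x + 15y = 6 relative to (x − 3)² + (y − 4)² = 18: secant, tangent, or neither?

neither

d² = (8·3 + 15·4 − (6))²/289 = 6084/289; r² = 18.
Since d² > r², the line lies outside the circle.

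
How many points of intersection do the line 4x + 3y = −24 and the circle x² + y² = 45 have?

d² = (4·0 + 3·0 − (−24))²/25 = 576/25; r² = 45.
Since d² < r², the line cuts the circle twice.

2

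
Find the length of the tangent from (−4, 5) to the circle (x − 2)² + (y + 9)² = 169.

3√7

Centre (2, −9), r² = 169. |PO|² = (−6)² + (14)² = 232.
The tangent meets the radius at right angles, so tangent² = |PO|² − r² = 232 − 169 = 63.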